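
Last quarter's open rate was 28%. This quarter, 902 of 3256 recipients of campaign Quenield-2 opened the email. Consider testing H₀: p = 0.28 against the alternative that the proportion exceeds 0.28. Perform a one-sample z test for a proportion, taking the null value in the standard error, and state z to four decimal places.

z = -0.3778

p̂ = 902/3256 ≈ 0.277027.
SE = √(p₀(1−p₀)/n) = √(0.2016/3256) = 0.007869.
z = (0.277027 − 0.28)/0.007869 = -0.002973/0.007869 = -0.3778.
p-value = P(Z > -0.378) ≈ 0.6472.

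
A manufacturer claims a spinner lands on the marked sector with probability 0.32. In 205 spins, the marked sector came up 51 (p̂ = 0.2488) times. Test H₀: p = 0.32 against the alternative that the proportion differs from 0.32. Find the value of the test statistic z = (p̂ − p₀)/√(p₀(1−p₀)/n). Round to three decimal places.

z = -2.186

p̂ = 51/205 = 0.24878.
Standard error under H₀: √(0.32×0.68/205) = 0.03258.
z = (0.24878 − 0.32)/0.03258 = -0.07122/0.03258 = -2.186.
Two-sided p-value ≈ 2·Φ(−2.186) = 0.0288.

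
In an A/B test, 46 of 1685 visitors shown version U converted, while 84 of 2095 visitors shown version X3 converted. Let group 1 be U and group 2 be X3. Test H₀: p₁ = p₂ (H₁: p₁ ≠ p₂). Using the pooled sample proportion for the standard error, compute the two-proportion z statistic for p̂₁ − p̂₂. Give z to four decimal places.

z = -2.1458

p̂₁ = 46/1685 ≈ 0.0272997, p̂₂ = 84/2095 ≈ 0.0400955.
Pooled p̂ = (46+84)/(1685+2095) = 130/3780 = 0.0343915.
SE = √(0.0332088 × 0.0010708) = 0.0059632.
z = (0.0272997 − 0.0400955)/0.0059632 = -0.0127958/0.0059632 = -2.1458.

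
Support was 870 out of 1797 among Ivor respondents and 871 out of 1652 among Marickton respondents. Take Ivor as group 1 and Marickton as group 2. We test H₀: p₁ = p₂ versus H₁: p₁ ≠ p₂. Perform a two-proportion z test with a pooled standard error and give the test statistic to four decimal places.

p̂₁ = 870/1797 = 0.484140, p̂₂ = 871/1652 = 0.527240.
Pooled p̂ = (870+871)/(1797+1652) = 1741/3449 = 0.504784.
SE = √(0.249977 × 0.00116181) = 0.017042.
z = (0.484140 − 0.527240)/0.017042 = -0.043100/0.017042 = -2.5290.
p-value = 2·P(Z > 2.529) ≈ 0.0114.

z = -2.5290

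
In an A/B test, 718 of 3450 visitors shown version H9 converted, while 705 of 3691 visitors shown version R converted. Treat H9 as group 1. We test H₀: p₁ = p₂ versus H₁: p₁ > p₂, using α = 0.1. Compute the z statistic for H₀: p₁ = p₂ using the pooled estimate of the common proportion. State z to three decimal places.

z = 1.809

p̂₁ = 718/3450 = 0.20812, p̂₂ = 705/3691 = 0.19101.
Pooled p̂ = (718+705)/(3450+3691) = 1423/7141 = 0.19927.
SE = √(p̂(1−p̂)(1/n₁+1/n₂)) = √(0.19927·0.80073·0.000560784) = √(8.94802e-05) = 0.00946.
z = (0.20812 − 0.19101)/0.00946 = 0.01711/0.00946 = 1.809.
p-value = P(Z > 1.809) ≈ 0.0352, so at α = 0.1 we reject H₀.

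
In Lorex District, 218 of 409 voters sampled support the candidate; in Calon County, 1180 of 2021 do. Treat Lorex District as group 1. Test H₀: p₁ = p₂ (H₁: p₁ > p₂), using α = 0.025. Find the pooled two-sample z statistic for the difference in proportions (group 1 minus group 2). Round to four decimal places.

z = -1.8978

p̂₁ = 218/409 = 0.533007, p̂₂ = 1180/2021 = 0.583869.
Pooled p̂ = (218+1180)/(409+2021) = 1398/2430 = 0.575309.
SE = √(p̂(1−p̂)(1/n₁+1/n₂)) = √(0.575309·0.424691·0.00293979) = √(0.000718275) = 0.026801.
z = (0.533007 − 0.583869)/0.026801 = -0.050862/0.026801 = -1.8978.
p-value = P(Z > -1.898) ≈ 0.9711. With α = 0.025, fail to reject H₀.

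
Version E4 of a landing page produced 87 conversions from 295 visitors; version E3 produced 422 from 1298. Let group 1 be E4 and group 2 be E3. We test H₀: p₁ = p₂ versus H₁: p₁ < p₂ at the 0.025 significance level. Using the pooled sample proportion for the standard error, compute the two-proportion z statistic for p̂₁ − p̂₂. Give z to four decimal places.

z = -1.0041

p̂₁ = 87/295 = 0.2949153, p̂₂ = 422/1298 = 0.3251156.
Pooled p̂ = (87+422)/(295+1298) = 509/1593 = 0.3195229.
SE = √(p̂(1−p̂)(1/n₁+1/n₂)) = √(0.3195229·0.6804771·0.00416025) = √(0.000904554) = 0.0300758.
z = (0.2949153 − 0.3251156)/0.0300758 = -0.0302003/0.0300758 = -1.0041.
p-value = P(Z < -1.004) ≈ 0.1577, so at α = 0.025 we fail to reject H₀.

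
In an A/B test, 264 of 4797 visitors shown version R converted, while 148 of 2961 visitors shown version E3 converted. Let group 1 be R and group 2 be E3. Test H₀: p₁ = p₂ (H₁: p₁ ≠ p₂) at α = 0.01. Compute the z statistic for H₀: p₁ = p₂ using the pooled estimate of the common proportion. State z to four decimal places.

z = 0.9638

p̂₁ = 264/4797 = 0.0550344, p̂₂ = 148/2961 = 0.0499831.
Pooled p̂ = (264+148)/(4797+2961) = 412/7758 = 0.0531065.
SE = √(0.0502862 × 0.000546187) = 0.0052408.
z = (0.0550344 − 0.0499831)/0.0052408 = 0.0050513/0.0052408 = 0.9638.
Two-sided p-value ≈ 2·Φ(−0.964) = 0.3351; since p > α = 0.01, fail to reject H₀.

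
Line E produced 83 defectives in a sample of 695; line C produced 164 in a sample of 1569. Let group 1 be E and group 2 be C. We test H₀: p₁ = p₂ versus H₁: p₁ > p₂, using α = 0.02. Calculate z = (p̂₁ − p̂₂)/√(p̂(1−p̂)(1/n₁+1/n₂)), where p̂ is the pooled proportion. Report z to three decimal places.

z = 1.049

p̂₁ = 83/695 = 0.119424, p̂₂ = 164/1569 = 0.104525.
Pooled p̂ = (83+164)/(695+1569) = 247/2264 = 0.109099.
SE = √(p̂(1−p̂)(1/n₁+1/n₂)) = √(0.109099·0.890901·0.0020762) = √(0.000201799) = 0.014206.
z = (0.119424 − 0.104525)/0.014206 = 0.014899/0.014206 = 1.049.
p-value = P(Z > 1.049) ≈ 0.1471. With α = 0.02, fail to reject H₀.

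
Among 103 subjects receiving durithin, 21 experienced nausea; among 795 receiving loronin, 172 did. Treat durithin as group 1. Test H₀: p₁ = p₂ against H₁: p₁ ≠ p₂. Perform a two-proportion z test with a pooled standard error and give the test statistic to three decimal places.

z = -0.290

p̂₁ = 21/103 = 0.20388, p̂₂ = 172/795 = 0.21635.
Pooled p̂ = (21+172)/(103+795) = 193/898 = 0.21492.
SE = √(p̂(1−p̂)(1/n₁+1/n₂)) = √(0.21492·0.78508·0.0109666) = √(0.0018504) = 0.04302.
z = (0.20388 − 0.21635)/0.04302 = -0.01247/0.04302 = -0.290.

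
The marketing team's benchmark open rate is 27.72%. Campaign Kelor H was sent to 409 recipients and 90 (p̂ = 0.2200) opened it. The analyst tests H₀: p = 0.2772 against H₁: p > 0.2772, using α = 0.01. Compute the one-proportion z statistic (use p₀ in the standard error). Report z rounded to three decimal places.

p̂ = 90/409 = 0.22005.
Under H₀, SE = √(0.2772·0.7228/409) = √(0.000489878) = 0.02213.
z = (0.22005 − 0.2772)/0.02213 = -0.05715/0.02213 = -2.582.
p-value = P(Z > -2.582) ≈ 0.9951, so at α = 0.01 we fail to reject H₀.

z = -2.582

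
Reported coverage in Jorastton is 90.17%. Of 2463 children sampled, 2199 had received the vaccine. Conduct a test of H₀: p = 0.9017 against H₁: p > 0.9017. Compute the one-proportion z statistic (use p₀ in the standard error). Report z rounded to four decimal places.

z = -1.4813

p̂ = 2199/2463 = 0.8928136.
SE = √(p₀(1−p₀)/n) = √(0.088637/2463) = 0.0059990.
z = (0.8928136 − 0.9017)/0.0059990 = -0.0088864/0.0059990 = -1.4813.
p-value = P(Z > -1.481) ≈ 0.9307.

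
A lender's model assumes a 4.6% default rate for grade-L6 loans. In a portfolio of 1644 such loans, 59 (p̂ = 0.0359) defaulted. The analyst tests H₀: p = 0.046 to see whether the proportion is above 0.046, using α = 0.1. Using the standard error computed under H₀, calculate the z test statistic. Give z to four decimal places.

p̂ = 59/1644 ≈ 0.0358881.
Standard error under H₀: √(0.046×0.954/1644) = 0.0051666.
z = (0.0358881 − 0.046)/0.0051666 = -0.0101119/0.0051666 = -1.9572.
p-value = P(Z > -1.957) ≈ 0.9748; since p > α = 0.1, fail to reject H₀.

z = -1.9572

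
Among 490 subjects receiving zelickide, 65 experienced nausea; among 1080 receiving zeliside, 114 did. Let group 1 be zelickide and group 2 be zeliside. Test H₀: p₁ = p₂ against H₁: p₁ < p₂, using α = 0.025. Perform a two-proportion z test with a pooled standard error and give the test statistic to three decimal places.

z = 1.565

p̂₁ = 65/490 ≈ 0.13265, p̂₂ = 114/1080 ≈ 0.10556.
Pooled p̂ = (65+114)/(490+1080) = 179/1570 = 0.11401.
SE = √(p̂(1−p̂)(1/n₁+1/n₂)) = √(0.11401·0.88599·0.00296674) = √(0.000299682) = 0.01731.
z = (0.13265 − 0.10556)/0.01731 = 0.02709/0.01731 = 1.565.
p-value = P(Z < 1.565) ≈ 0.9412. With α = 0.025, fail to reject H₀.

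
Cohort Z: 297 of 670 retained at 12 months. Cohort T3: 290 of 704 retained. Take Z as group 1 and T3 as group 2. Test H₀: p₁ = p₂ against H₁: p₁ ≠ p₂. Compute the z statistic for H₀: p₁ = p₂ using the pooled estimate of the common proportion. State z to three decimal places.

p̂₁ = 297/670 = 0.44328, p̂₂ = 290/704 = 0.41193.
Pooled p̂ = (297+290)/(670+704) = 587/1374 = 0.42722.
SE = √(p̂(1−p̂)(1/n₁+1/n₂)) = √(0.42722·0.57278·0.00291299) = √(0.000712818) = 0.02670.
z = (0.44328 − 0.41193)/0.02670 = 0.03135/0.02670 = 1.174.
Two-sided p-value ≈ 2·Φ(−1.174) = 0.2403.

z = 1.174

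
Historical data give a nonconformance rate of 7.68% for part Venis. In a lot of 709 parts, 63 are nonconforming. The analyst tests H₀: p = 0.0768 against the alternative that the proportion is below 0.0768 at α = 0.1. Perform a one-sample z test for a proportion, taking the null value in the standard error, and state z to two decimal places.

p̂ = 63/709 ≈ 0.0889.
Under H₀, SE = √(0.0768·0.9232/709) = √(0.000100002) = 0.0100.
z = (0.0889 − 0.0768)/0.0100 = 0.0121/0.0100 = 1.21.
p-value = P(Z < 1.206) ≈ 0.8860, so at α = 0.1 we fail to reject H₀.

z = 1.21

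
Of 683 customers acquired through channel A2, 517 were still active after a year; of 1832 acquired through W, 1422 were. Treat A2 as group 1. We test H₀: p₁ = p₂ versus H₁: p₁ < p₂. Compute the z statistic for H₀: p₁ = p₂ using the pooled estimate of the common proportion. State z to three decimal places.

p̂₁ = 517/683 = 0.75695, p̂₂ = 1422/1832 = 0.77620.
Pooled p̂ = (517+1422)/(683+1832) = 1939/2515 = 0.77097.
SE = √(0.176573 × 0.00200998) = 0.01884.
z = (0.75695 − 0.77620)/0.01884 = -0.01925/0.01884 = -1.022.
p-value = P(Z < -1.022) ≈ 0.1535.

z = -1.022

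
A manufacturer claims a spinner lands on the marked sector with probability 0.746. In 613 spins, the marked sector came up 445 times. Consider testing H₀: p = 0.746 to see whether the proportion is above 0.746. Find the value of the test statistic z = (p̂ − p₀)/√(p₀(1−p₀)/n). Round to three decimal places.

z = -1.141

p̂ = 445/613 ≈ 0.72594.
Standard error under H₀: √(0.746×0.254/613) = 0.01758.
z = (0.72594 − 0.746)/0.01758 = -0.02006/0.01758 = -1.141.
p-value = P(Z > -1.141) ≈ 0.8731.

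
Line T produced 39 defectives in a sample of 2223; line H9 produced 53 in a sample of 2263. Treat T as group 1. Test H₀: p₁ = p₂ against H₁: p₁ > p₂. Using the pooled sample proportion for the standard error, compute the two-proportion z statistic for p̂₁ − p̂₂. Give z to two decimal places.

z = -1.39

p̂₁ = 39/2223 = 0.01754, p̂₂ = 53/2263 = 0.02342.
Pooled p̂ = (39+53)/(2223+2263) = 92/4486 = 0.02051.
SE = √(0.0200877 × 0.000891734) = 0.00423.
z = (0.01754 − 0.02342)/0.00423 = -0.00588/0.00423 = -1.39.
p-value = P(Z > -1.388) ≈ 0.9175.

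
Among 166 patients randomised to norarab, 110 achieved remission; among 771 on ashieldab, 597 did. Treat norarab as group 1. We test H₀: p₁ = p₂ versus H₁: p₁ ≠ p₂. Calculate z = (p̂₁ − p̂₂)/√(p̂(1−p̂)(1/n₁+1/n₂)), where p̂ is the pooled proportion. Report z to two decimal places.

p̂₁ = 110/166 ≈ 0.6627, p̂₂ = 597/771 ≈ 0.7743.
Pooled p̂ = (110+597)/(166+771) = 707/937 = 0.7545.
SE = √(0.185212 × 0.00732111) = 0.0368.
z = (0.6627 − 0.7743)/0.0368 = -0.1116/0.0368 = -3.03.

z = -3.03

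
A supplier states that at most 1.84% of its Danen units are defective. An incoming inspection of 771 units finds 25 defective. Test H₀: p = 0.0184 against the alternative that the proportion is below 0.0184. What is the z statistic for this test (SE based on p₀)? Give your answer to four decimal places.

p̂ = 25/771 ≈ 0.0324254.
SE = √(p₀(1−p₀)/n) = √(0.018061/771) = 0.0048400.
z = (0.0324254 − 0.0184)/0.0048400 = 0.0140254/0.0048400 = 2.8978.
p-value = P(Z < 2.898) ≈ 0.9981.

z = 2.8978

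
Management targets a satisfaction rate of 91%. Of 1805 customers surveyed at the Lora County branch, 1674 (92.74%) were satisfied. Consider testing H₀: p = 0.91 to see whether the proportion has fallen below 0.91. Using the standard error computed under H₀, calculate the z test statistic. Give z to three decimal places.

p̂ = 1674/1805 ≈ 0.927424.
Standard error under H₀: √(0.91×0.09/1805) = 0.006736.
z = (0.927424 − 0.91)/0.006736 = 0.017424/0.006736 = 2.587.

z = 2.587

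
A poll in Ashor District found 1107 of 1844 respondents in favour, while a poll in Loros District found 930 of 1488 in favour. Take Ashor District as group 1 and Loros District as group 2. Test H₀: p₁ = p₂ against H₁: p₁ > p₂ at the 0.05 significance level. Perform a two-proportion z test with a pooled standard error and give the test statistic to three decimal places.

z = -1.453

p̂₁ = 1107/1844 = 0.600325, p̂₂ = 930/1488 = 0.625000.
Pooled p̂ = (1107+930)/(1844+1488) = 2037/3332 = 0.611345.
SE = √(p̂(1−p̂)(1/n₁+1/n₂)) = √(0.611345·0.388655·0.00121434) = √(0.000288531) = 0.016986.
z = (0.600325 − 0.625000)/0.016986 = -0.024675/0.016986 = -1.453.
p-value = P(Z > -1.453) ≈ 0.9268; since p > α = 0.05, fail to reject H₀.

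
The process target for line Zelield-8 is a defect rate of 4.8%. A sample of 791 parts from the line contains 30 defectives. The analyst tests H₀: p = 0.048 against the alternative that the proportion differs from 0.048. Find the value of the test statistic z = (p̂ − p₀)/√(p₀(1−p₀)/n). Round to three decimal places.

z = -1.325

p̂ = 30/791 = 0.03793.
Standard error under H₀: √(0.048×0.952/791) = 0.00760.
z = (0.03793 − 0.048)/0.00760 = -0.01007/0.00760 = -1.325.
Two-sided p-value ≈ 2·Φ(−1.325) = 0.1851.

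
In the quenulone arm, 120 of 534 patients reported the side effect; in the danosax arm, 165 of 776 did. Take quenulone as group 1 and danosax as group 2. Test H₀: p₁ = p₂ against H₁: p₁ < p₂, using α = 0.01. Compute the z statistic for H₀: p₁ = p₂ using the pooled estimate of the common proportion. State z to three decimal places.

p̂₁ = 120/534 ≈ 0.22472, p̂₂ = 165/776 ≈ 0.21263.
Pooled p̂ = (120+165)/(534+776) = 285/1310 = 0.21756.
SE = √(p̂(1−p̂)(1/n₁+1/n₂)) = √(0.21756·0.78244·0.00316132) = √(0.000538139) = 0.02320.
z = (0.22472 − 0.21263)/0.02320 = 0.01209/0.02320 = 0.521.
p-value = P(Z < 0.521) ≈ 0.6989. With α = 0.01, fail to reject H₀.

z = 0.521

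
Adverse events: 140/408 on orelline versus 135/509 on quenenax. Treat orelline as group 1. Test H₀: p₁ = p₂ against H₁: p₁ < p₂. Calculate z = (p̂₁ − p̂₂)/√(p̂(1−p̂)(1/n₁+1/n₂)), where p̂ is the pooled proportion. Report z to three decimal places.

z = 2.559

p̂₁ = 140/408 ≈ 0.34314, p̂₂ = 135/509 ≈ 0.26523.
Pooled p̂ = (140+135)/(408+509) = 275/917 = 0.29989.
SE = √(p̂(1−p̂)(1/n₁+1/n₂)) = √(0.29989·0.70011·0.00441562) = √(0.000927087) = 0.03045.
z = (0.34314 − 0.26523)/0.03045 = 0.07791/0.03045 = 2.559.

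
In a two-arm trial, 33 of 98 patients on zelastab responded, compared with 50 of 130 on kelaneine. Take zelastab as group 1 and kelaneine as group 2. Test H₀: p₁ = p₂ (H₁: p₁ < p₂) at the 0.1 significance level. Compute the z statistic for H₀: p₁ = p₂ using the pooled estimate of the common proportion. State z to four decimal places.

p̂₁ = 33/98 ≈ 0.3367347, p̂₂ = 50/130 ≈ 0.3846154.
Pooled p̂ = (33+50)/(98+130) = 83/228 = 0.3640351.
SE = √(p̂(1−p̂)(1/n₁+1/n₂)) = √(0.3640351·0.6359649·0.0178964) = √(0.00414326) = 0.0643681.
z = (0.3367347 − 0.3846154)/0.0643681 = -0.0478807/0.0643681 = -0.7439.
p-value = P(Z < -0.744) ≈ 0.2285, so at α = 0.1 we fail to reject H₀.

z = -0.7439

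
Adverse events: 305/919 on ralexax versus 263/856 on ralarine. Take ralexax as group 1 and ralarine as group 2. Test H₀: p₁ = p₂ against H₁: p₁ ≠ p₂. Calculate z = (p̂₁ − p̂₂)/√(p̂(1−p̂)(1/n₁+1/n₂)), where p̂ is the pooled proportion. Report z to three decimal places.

z = 1.112

p̂₁ = 305/919 = 0.33188, p̂₂ = 263/856 = 0.30724.
Pooled p̂ = (305+263)/(919+856) = 568/1775 = 0.32000.
SE = √(0.2176 × 0.00225636) = 0.02216.
z = (0.33188 − 0.30724)/0.02216 = 0.02464/0.02216 = 1.112.
p-value = 2·P(Z > 1.112) ≈ 0.2661.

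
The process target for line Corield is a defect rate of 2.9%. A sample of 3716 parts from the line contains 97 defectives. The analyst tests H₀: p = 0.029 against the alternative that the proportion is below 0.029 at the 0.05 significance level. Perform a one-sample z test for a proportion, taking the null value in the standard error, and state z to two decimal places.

z = -1.05

p̂ = 97/3716 = 0.02610.
Under H₀, SE = √(0.029·0.971/3716) = √(7.57777e-06) = 0.00275.
z = (0.02610 − 0.029)/0.00275 = -0.00290/0.00275 = -1.05.
p-value = P(Z < -1.052) ≈ 0.1463; since p > α = 0.05, fail to reject H₀.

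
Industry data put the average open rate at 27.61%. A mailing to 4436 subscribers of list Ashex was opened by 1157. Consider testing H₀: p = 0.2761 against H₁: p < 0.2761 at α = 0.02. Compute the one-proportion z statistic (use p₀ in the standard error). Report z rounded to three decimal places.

z = -2.276

p̂ = 1157/4436 = 0.260821.
Standard error under H₀: √(0.2761×0.7239/4436) = 0.006712.
z = (0.260821 − 0.2761)/0.006712 = -0.015279/0.006712 = -2.276.
p-value = P(Z < -2.276) ≈ 0.0114. With α = 0.02, reject H₀.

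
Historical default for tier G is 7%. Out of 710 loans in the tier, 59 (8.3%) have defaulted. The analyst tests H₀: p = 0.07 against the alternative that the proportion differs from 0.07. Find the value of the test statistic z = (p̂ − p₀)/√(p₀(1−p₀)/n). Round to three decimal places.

z = 1.368

p̂ = 59/710 = 0.083099.
SE = √(p₀(1−p₀)/n) = √(0.0651/710) = 0.009575.
z = (0.083099 − 0.07)/0.009575 = 0.013099/0.009575 = 1.368.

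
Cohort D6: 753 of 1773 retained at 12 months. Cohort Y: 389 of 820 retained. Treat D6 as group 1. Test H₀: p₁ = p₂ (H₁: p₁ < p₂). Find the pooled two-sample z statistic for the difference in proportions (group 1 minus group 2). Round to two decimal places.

p̂₁ = 753/1773 = 0.4247, p̂₂ = 389/820 = 0.4744.
Pooled p̂ = (753+389)/(1773+820) = 1142/2593 = 0.4404.
SE = √(0.24645 × 0.00178353) = 0.0210.
z = (0.4247 − 0.4744)/0.0210 = -0.0497/0.0210 = -2.37.

z = -2.37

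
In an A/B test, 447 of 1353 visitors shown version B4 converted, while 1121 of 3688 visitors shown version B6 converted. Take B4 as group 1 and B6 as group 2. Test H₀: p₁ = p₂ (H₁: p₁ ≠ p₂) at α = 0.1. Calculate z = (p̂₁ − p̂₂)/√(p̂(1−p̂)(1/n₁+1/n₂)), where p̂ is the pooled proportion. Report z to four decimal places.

p̂₁ = 447/1353 = 0.3303769, p̂₂ = 1121/3688 = 0.3039588.
Pooled p̂ = (447+1121)/(1353+3688) = 1568/5041 = 0.3110494.
SE = √(p̂(1−p̂)(1/n₁+1/n₂)) = √(0.3110494·0.6889506·0.00101025) = √(0.000216494) = 0.0147137.
z = (0.3303769 − 0.3039588)/0.0147137 = 0.0264181/0.0147137 = 1.7955.
p-value = 2·P(Z > 1.795) ≈ 0.0726, so at α = 0.1 we reject H₀.

z = 1.7955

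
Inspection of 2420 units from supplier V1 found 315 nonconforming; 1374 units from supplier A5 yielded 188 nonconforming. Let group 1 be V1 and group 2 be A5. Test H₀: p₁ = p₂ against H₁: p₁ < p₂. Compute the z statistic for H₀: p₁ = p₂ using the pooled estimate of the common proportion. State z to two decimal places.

p̂₁ = 315/2420 = 0.13017, p̂₂ = 188/1374 = 0.13683.
Pooled p̂ = (315+188)/(2420+1374) = 503/3794 = 0.13258.
SE = √(0.115001 × 0.00114103) = 0.01146.
z = (0.13017 − 0.13683)/0.01146 = -0.00666/0.01146 = -0.58.

z = -0.58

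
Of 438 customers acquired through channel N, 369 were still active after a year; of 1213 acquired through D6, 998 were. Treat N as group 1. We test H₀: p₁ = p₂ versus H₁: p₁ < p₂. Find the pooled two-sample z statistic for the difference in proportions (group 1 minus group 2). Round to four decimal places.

p̂₁ = 369/438 ≈ 0.842466, p̂₂ = 998/1213 ≈ 0.822754.
Pooled p̂ = (369+998)/(438+1213) = 1367/1651 = 0.827983.
SE = √(0.142427 × 0.00310751) = 0.021038.
z = (0.842466 − 0.822754)/0.021038 = 0.019712/0.021038 = 0.9370.
p-value = P(Z < 0.937) ≈ 0.8256.

z = 0.9370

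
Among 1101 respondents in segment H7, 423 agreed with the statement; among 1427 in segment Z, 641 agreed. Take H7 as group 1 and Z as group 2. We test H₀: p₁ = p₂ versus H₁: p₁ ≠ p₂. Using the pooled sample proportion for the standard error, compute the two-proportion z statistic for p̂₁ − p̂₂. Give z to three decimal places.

p̂₁ = 423/1101 ≈ 0.38420, p̂₂ = 641/1427 ≈ 0.44919.
Pooled p̂ = (423+641)/(1101+1427) = 1064/2528 = 0.42089.
SE = √(p̂(1−p̂)(1/n₁+1/n₂)) = √(0.42089·0.57911·0.00160904) = √(0.000392188) = 0.01980.
z = (0.38420 − 0.44919)/0.01980 = -0.06499/0.01980 = -3.282.

z = -3.282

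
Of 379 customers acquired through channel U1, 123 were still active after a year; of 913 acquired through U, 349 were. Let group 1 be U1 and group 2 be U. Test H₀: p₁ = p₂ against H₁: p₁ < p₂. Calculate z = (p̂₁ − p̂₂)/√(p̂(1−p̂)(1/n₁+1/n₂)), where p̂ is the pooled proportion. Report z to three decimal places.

z = -1.962

p̂₁ = 123/379 = 0.32454, p̂₂ = 349/913 = 0.38226.
Pooled p̂ = (123+349)/(379+913) = 472/1292 = 0.36533.
SE = √(p̂(1−p̂)(1/n₁+1/n₂)) = √(0.36533·0.63467·0.00373381) = √(0.000865732) = 0.02942.
z = (0.32454 − 0.38226)/0.02942 = -0.05772/0.02942 = -1.962.
p-value = P(Z < -1.962) ≈ 0.0249.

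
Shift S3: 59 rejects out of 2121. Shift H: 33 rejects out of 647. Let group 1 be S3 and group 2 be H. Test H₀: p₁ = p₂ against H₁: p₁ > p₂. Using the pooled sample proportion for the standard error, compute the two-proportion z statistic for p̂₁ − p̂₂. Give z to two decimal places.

z = -2.88

p̂₁ = 59/2121 = 0.02782, p̂₂ = 33/647 = 0.05100.
Pooled p̂ = (59+33)/(2121+647) = 92/2768 = 0.03324.
SE = √(0.0321323 × 0.00201707) = 0.00805.
z = (0.02782 − 0.05100)/0.00805 = -0.02318/0.00805 = -2.88.
p-value = P(Z > -2.880) ≈ 0.9980.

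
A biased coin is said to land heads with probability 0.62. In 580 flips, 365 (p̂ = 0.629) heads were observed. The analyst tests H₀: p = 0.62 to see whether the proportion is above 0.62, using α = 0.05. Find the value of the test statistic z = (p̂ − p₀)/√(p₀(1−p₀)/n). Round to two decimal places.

z = 0.46

p̂ = 365/580 ≈ 0.6293.
Standard error under H₀: √(0.62×0.38/580) = 0.0202.
z = (0.6293 − 0.62)/0.0202 = 0.0093/0.0202 = 0.46.
p-value = P(Z > 0.462) ≈ 0.3221. With α = 0.05, fail to reject H₀.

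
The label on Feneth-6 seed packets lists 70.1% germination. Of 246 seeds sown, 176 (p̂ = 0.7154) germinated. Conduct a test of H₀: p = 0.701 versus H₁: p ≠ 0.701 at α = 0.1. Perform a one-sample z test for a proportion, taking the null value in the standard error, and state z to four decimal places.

p̂ = 176/246 = 0.715447.
Standard error under H₀: √(0.701×0.299/246) = 0.029190.
z = (0.715447 − 0.701)/0.029190 = 0.014447/0.029190 = 0.4949.
Two-sided p-value ≈ 2·Φ(−0.495) = 0.6206, so at α = 0.1 we fail to reject H₀.

z = 0.4949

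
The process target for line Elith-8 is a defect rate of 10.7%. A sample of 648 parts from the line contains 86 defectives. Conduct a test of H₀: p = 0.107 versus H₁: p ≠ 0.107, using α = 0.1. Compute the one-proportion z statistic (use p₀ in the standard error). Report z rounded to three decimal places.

p̂ = 86/648 ≈ 0.132716.
SE = √(p₀(1−p₀)/n) = √(0.095551/648) = 0.012143.
z = (0.132716 − 0.107)/0.012143 = 0.025716/0.012143 = 2.118.
p-value = 2·P(Z > 2.118) ≈ 0.0342. With α = 0.1, reject H₀.

z = 2.118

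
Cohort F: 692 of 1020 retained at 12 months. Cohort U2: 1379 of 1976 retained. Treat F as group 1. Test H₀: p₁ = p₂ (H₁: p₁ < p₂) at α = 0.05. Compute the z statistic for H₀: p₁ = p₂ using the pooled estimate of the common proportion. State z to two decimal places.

z = -1.09

p̂₁ = 692/1020 ≈ 0.67843, p̂₂ = 1379/1976 ≈ 0.69787.
Pooled p̂ = (692+1379)/(1020+1976) = 2071/2996 = 0.69126.
SE = √(p̂(1−p̂)(1/n₁+1/n₂)) = √(0.69126·0.30874·0.00148647) = √(0.000317244) = 0.01781.
z = (0.67843 − 0.69787)/0.01781 = -0.01944/0.01781 = -1.09.
p-value = P(Z < -1.092) ≈ 0.1375, so at α = 0.05 we fail to reject H₀.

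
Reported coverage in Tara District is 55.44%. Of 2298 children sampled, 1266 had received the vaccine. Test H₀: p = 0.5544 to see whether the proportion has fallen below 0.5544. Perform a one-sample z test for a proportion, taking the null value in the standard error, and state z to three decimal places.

p̂ = 1266/2298 ≈ 0.550914.
Standard error under H₀: √(0.5544×0.4456/2298) = 0.010368.
z = (0.550914 − 0.5544)/0.010368 = -0.003486/0.010368 = -0.336.
p-value = P(Z < -0.336) ≈ 0.3683.

z = -0.336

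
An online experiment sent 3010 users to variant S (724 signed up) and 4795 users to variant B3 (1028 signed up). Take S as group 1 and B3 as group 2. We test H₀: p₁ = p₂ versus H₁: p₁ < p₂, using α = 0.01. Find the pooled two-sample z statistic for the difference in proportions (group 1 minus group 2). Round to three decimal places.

z = 2.694

p̂₁ = 724/3010 ≈ 0.240532, p̂₂ = 1028/4795 ≈ 0.214390.
Pooled p̂ = (724+1028)/(3010+4795) = 1752/7805 = 0.224471.
SE = √(0.174084 × 0.000540776) = 0.009703.
z = (0.240532 − 0.214390)/0.009703 = 0.026142/0.009703 = 2.694.
p-value = P(Z < 2.694) ≈ 0.9965. With α = 0.01, fail to reject H₀.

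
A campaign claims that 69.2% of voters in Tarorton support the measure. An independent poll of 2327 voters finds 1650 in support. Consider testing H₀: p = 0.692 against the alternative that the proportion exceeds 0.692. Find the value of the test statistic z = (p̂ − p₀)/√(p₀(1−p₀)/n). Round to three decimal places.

z = 1.783

p̂ = 1650/2327 ≈ 0.709067.
SE = √(p₀(1−p₀)/n) = √(0.21314/2327) = 0.009570.
z = (0.709067 − 0.692)/0.009570 = 0.017067/0.009570 = 1.783.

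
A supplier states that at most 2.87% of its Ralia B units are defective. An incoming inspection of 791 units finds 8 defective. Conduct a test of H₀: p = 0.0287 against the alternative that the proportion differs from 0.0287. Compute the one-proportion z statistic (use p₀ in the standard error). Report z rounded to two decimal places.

z = -3.13

p̂ = 8/791 ≈ 0.01011.
SE = √(p₀(1−p₀)/n) = √(0.027876/791) = 0.00594.
z = (0.01011 − 0.0287)/0.00594 = -0.01859/0.00594 = -3.13.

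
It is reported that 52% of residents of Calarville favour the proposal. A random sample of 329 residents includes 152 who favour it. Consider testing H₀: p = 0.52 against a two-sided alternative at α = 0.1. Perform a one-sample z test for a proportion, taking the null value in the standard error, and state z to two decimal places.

p̂ = 152/329 = 0.4620.
Standard error under H₀: √(0.52×0.48/329) = 0.0275.
z = (0.4620 − 0.52)/0.0275 = -0.0580/0.0275 = -2.11.
p-value = 2·P(Z > 2.106) ≈ 0.0352; since p < α = 0.1, reject H₀.

z = -2.11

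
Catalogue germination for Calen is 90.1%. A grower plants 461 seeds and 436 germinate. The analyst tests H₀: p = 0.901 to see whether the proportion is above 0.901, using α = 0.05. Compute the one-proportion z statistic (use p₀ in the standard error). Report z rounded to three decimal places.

p̂ = 436/461 ≈ 0.94577.
Under H₀, SE = √(0.901·0.099/461) = √(0.00019349) = 0.01391.
z = (0.94577 − 0.901)/0.01391 = 0.04477/0.01391 = 3.219.
p-value = P(Z > 3.219) ≈ 0.0006. With α = 0.05, reject H₀.

z = 3.219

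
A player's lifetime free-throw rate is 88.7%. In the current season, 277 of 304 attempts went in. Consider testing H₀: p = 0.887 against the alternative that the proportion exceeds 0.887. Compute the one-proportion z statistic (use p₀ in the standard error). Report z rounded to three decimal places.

p̂ = 277/304 ≈ 0.911184.
SE = √(p₀(1−p₀)/n) = √(0.10023/304) = 0.018158.
z = (0.911184 − 0.887)/0.018158 = 0.024184/0.018158 = 1.332.
p-value = P(Z > 1.332) ≈ 0.0914.

z = 1.332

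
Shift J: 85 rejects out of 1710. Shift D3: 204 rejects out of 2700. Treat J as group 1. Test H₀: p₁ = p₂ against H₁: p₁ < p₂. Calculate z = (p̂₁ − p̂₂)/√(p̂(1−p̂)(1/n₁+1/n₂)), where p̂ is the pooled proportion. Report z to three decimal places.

p̂₁ = 85/1710 ≈ 0.049708, p̂₂ = 204/2700 ≈ 0.075556.
Pooled p̂ = (85+204)/(1710+2700) = 289/4410 = 0.065533.
SE = √(p̂(1−p̂)(1/n₁+1/n₂)) = √(0.065533·0.934467·0.000955166) = √(5.84927e-05) = 0.007648.
z = (0.049708 − 0.075556)/0.007648 = -0.025848/0.007648 = -3.380.
p-value = P(Z < -3.380) ≈ 0.0004.

z = -3.380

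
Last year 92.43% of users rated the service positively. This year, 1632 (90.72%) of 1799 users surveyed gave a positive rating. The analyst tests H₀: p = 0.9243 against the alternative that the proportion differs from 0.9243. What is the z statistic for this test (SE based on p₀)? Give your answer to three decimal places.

z = -2.747

p̂ = 1632/1799 ≈ 0.907171.
SE = √(p₀(1−p₀)/n) = √(0.06997/1799) = 0.006236.
z = (0.907171 − 0.9243)/0.006236 = -0.017129/0.006236 = -2.747.
Two-sided p-value ≈ 2·Φ(−2.747) = 0.0060.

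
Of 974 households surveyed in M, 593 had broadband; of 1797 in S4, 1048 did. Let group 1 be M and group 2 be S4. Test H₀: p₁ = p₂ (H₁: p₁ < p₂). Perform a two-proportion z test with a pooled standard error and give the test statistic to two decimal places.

p̂₁ = 593/974 ≈ 0.6088, p̂₂ = 1048/1797 ≈ 0.5832.
Pooled p̂ = (593+1048)/(974+1797) = 1641/2771 = 0.5922.
SE = √(0.241498 × 0.00158318) = 0.0196.
z = (0.6088 − 0.5832)/0.0196 = 0.0256/0.0196 = 1.31.

z = 1.31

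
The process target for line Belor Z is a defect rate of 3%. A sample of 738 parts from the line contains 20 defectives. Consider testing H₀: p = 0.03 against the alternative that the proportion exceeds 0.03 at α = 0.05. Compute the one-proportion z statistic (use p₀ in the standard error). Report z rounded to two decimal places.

p̂ = 20/738 = 0.0271.
SE = √(p₀(1−p₀)/n) = √(0.0291/738) = 0.0063.
z = (0.0271 − 0.03)/0.0063 = -0.0029/0.0063 = -0.46.
p-value = P(Z > -0.462) ≈ 0.6779. With α = 0.05, fail to reject H₀.

z = -0.46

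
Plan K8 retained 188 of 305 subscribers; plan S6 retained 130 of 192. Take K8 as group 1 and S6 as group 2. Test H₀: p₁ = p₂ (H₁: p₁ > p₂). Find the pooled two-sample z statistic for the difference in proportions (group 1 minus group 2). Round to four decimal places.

z = -1.3723

p̂₁ = 188/305 ≈ 0.616393, p̂₂ = 130/192 ≈ 0.677083.
Pooled p̂ = (188+130)/(305+192) = 318/497 = 0.639839.
SE = √(p̂(1−p̂)(1/n₁+1/n₂)) = √(0.639839·0.360161·0.00848702) = √(0.00195579) = 0.044224.
z = (0.616393 − 0.677083)/0.044224 = -0.060690/0.044224 = -1.3723.
p-value = P(Z > -1.372) ≈ 0.9150.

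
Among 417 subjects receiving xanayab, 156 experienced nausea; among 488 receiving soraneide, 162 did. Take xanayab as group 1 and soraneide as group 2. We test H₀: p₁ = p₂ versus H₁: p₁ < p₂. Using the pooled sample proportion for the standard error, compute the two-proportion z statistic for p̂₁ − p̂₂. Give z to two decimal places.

z = 1.32

p̂₁ = 156/417 ≈ 0.3741, p̂₂ = 162/488 ≈ 0.3320.
Pooled p̂ = (156+162)/(417+488) = 318/905 = 0.3514.
SE = √(0.227912 × 0.00444726) = 0.0318.
z = (0.3741 − 0.3320)/0.0318 = 0.0421/0.0318 = 1.32.
p-value = P(Z < 1.323) ≈ 0.9072.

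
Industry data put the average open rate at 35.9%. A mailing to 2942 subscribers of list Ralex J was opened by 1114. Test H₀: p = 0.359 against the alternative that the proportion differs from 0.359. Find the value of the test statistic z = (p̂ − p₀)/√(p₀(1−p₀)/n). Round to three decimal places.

p̂ = 1114/2942 = 0.378654.
Under H₀, SE = √(0.359·0.641/2942) = √(7.82186e-05) = 0.008844.
z = (0.378654 − 0.359)/0.008844 = 0.019654/0.008844 = 2.222.

z = 2.222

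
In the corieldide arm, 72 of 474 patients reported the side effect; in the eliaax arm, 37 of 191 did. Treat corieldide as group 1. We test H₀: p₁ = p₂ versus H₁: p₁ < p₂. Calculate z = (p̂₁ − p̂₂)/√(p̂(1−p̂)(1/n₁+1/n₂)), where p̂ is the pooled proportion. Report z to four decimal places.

z = -1.3181

p̂₁ = 72/474 ≈ 0.151899, p̂₂ = 37/191 ≈ 0.193717.
Pooled p̂ = (72+37)/(474+191) = 109/665 = 0.163910.
SE = √(0.137043 × 0.00734531) = 0.031727.
z = (0.151899 − 0.193717)/0.031727 = -0.041818/0.031727 = -1.3181.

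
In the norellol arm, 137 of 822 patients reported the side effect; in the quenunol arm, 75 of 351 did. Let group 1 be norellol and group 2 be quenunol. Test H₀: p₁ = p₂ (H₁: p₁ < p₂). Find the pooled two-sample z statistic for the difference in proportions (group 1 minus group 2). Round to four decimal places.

p̂₁ = 137/822 ≈ 0.166667, p̂₂ = 75/351 ≈ 0.213675.
Pooled p̂ = (137+75)/(822+351) = 212/1173 = 0.180733.
SE = √(0.148069 × 0.00406555) = 0.024535.
z = (0.166667 − 0.213675)/0.024535 = -0.047008/0.024535 = -1.9160.

z = -1.9160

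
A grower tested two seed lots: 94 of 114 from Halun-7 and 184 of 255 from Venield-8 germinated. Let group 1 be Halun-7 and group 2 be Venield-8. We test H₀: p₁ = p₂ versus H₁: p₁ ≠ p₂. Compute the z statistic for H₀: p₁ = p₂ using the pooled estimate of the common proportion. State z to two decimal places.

z = 2.12

p̂₁ = 94/114 ≈ 0.8246, p̂₂ = 184/255 ≈ 0.7216.
Pooled p̂ = (94+184)/(114+255) = 278/369 = 0.7534.
SE = √(0.185795 × 0.0126935) = 0.0486.
z = (0.8246 − 0.7216)/0.0486 = 0.1030/0.0486 = 2.12.
Two-sided p-value ≈ 2·Φ(−2.121) = 0.0339.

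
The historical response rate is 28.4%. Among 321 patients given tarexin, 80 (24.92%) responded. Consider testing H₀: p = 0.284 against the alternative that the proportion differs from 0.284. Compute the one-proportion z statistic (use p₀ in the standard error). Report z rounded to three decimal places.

z = -1.382

p̂ = 80/321 = 0.24922.
SE = √(p₀(1−p₀)/n) = √(0.20334/321) = 0.02517.
z = (0.24922 − 0.284)/0.02517 = -0.03478/0.02517 = -1.382.
Two-sided p-value ≈ 2·Φ(−1.382) = 0.1670.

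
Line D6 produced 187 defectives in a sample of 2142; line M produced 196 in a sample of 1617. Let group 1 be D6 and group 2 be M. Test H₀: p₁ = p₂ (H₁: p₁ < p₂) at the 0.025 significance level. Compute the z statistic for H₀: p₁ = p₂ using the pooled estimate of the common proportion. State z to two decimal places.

z = -3.40

p̂₁ = 187/2142 ≈ 0.08730, p̂₂ = 196/1617 ≈ 0.12121.
Pooled p̂ = (187+196)/(2142+1617) = 383/3759 = 0.10189.
SE = √(p̂(1−p̂)(1/n₁+1/n₂)) = √(0.10189·0.89811·0.00108528) = √(9.93115e-05) = 0.00997.
z = (0.08730 − 0.12121)/0.00997 = -0.03391/0.00997 = -3.40.
p-value = P(Z < -3.403) ≈ 0.0003; since p < α = 0.025, reject H₀.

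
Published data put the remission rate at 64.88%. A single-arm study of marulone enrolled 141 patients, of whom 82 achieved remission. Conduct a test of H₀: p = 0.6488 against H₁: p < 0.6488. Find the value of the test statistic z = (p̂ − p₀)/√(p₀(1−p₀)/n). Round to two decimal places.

z = -1.67

p̂ = 82/141 = 0.5816.
Standard error under H₀: √(0.6488×0.3512/141) = 0.0402.
z = (0.5816 − 0.6488)/0.0402 = -0.0672/0.0402 = -1.67.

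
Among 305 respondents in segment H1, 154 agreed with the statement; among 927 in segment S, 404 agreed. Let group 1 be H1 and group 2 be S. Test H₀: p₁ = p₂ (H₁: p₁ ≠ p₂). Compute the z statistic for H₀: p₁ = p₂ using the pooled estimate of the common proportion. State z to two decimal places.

p̂₁ = 154/305 = 0.5049, p̂₂ = 404/927 = 0.4358.
Pooled p̂ = (154+404)/(305+927) = 558/1232 = 0.4529.
SE = √(p̂(1−p̂)(1/n₁+1/n₂)) = √(0.4529·0.5471·0.00435744) = √(0.0010797) = 0.0329.
z = (0.5049 − 0.4358)/0.0329 = 0.0691/0.0329 = 2.10.

z = 2.10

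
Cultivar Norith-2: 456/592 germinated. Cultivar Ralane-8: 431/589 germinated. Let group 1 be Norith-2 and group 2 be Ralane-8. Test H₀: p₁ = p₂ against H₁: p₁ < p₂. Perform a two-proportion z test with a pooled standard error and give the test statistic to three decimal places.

z = 1.531

p̂₁ = 456/592 ≈ 0.77027, p̂₂ = 431/589 ≈ 0.73175.
Pooled p̂ = (456+431)/(592+589) = 887/1181 = 0.75106.
SE = √(0.18697 × 0.00338698) = 0.02516.
z = (0.77027 − 0.73175)/0.02516 = 0.03852/0.02516 = 1.531.
p-value = P(Z < 1.531) ≈ 0.9371.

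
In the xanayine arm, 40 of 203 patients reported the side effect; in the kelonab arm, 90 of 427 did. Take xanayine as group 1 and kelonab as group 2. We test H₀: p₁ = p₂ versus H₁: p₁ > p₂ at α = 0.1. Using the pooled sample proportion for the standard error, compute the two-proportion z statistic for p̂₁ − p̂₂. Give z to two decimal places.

p̂₁ = 40/203 ≈ 0.1970, p̂₂ = 90/427 ≈ 0.2108.
Pooled p̂ = (40+90)/(203+427) = 130/630 = 0.2063.
SE = √(0.163769 × 0.00726803) = 0.0345.
z = (0.1970 − 0.2108)/0.0345 = -0.0138/0.0345 = -0.40.
p-value = P(Z > -0.398) ≈ 0.6547. With α = 0.1, fail to reject H₀.

z = -0.40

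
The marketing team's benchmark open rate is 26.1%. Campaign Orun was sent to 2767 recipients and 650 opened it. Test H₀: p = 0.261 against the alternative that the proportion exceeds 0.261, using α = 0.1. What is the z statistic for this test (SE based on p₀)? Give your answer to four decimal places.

z = -3.1247

p̂ = 650/2767 = 0.2349115.
Standard error under H₀: √(0.261×0.739/2767) = 0.0083491.
z = (0.2349115 − 0.261)/0.0083491 = -0.0260885/0.0083491 = -3.1247.
p-value = P(Z > -3.125) ≈ 0.9991; since p > α = 0.1, fail to reject H₀.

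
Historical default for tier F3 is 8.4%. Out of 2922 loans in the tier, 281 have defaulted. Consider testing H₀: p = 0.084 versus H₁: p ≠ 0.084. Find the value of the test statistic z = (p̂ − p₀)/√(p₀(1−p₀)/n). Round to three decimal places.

p̂ = 281/2922 ≈ 0.096167.
SE = √(p₀(1−p₀)/n) = √(0.076944/2922) = 0.005132.
z = (0.096167 − 0.084)/0.005132 = 0.012167/0.005132 = 2.371.

z = 2.371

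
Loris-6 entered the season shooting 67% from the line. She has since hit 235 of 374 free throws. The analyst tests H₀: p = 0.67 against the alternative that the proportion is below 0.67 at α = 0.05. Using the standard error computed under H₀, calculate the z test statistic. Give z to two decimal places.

p̂ = 235/374 ≈ 0.62834.
Under H₀, SE = √(0.67·0.33/374) = √(0.000591176) = 0.02431.
z = (0.62834 − 0.67)/0.02431 = -0.04166/0.02431 = -1.71.
p-value = P(Z < -1.713) ≈ 0.0433; since p < α = 0.05, reject H₀.

z = -1.71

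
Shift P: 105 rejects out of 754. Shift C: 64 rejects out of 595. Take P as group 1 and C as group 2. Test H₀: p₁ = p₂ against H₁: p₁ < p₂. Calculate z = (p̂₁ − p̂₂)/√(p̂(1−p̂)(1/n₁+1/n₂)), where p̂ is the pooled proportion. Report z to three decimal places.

z = 1.746

p̂₁ = 105/754 ≈ 0.139257, p̂₂ = 64/595 ≈ 0.107563.
Pooled p̂ = (105+64)/(754+595) = 169/1349 = 0.125278.
SE = √(0.109583 × 0.00300693) = 0.018152.
z = (0.139257 − 0.107563)/0.018152 = 0.031694/0.018152 = 1.746.
p-value = P(Z < 1.746) ≈ 0.9596.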